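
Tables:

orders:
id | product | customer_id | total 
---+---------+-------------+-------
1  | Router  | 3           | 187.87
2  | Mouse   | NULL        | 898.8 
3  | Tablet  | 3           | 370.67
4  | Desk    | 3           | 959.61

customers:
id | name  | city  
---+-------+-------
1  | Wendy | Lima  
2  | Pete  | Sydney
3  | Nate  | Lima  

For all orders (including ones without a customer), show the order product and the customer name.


LEFT JOIN keeps every row from orders (the left table); where customer_id has no match in customers, the customer columns become NULL. Walk through each order:
  - order 1 (Router): customer_id=3 -> matches Nate
  - order 2 (Mouse): customer_id=NULL, no match -> kept with NULL
  - order 3 (Tablet): customer_id=3 -> matches Nate
  - order 4 (Desk): customer_id=3 -> matches Nate
All 4 rows appear; 1 has NULL customer.

SQL:
SELECT a.product, b.name AS customer
FROM orders a
LEFT JOIN customers b ON a.customer_id = b.id

Result:
product | customer
--------+---------
Router  | Nate    
Mouse   | NULL    
Tablet  | Nate    
Desk    | Nate    


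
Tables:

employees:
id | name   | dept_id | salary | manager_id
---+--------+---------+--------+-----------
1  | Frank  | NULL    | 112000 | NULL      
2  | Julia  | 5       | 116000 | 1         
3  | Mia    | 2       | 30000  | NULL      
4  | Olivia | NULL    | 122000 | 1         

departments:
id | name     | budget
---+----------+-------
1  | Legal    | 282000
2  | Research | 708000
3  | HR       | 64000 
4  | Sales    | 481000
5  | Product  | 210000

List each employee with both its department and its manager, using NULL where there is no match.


Two LEFT JOINs from the same base table employees: one to departments via dept_id, one to employees itself via manager_id. Both are LEFT so every employee is preserved.
Match against departments:
  - employee 1 (Frank): dept_id=NULL, no match -> kept with NULL
  - employee 2 (Julia): dept_id=5 -> matches Product
  - employee 3 (Mia): dept_id=2 -> matches Research
  - employee 4 (Olivia): dept_id=NULL, no match -> kept with NULL
Match against employees (self):
  - employee 1 (Frank): manager_id=NULL -> NULL
  - employee 2 (Julia): manager_id=1 -> Frank
  - employee 3 (Mia): manager_id=NULL -> NULL
  - employee 4 (Olivia): manager_id=1 -> Frank

SQL:
SELECT a.name, b.name AS department, c.name AS manager
FROM employees a
LEFT JOIN departments b ON a.dept_id = b.id
LEFT JOIN employees c ON a.manager_id = c.id

Result:
name   | department | manager
-------+------------+--------
Frank  | NULL       | NULL   
Julia  | Product    | Frank  
Mia    | Research   | NULL   
Olivia | NULL       | Frank  


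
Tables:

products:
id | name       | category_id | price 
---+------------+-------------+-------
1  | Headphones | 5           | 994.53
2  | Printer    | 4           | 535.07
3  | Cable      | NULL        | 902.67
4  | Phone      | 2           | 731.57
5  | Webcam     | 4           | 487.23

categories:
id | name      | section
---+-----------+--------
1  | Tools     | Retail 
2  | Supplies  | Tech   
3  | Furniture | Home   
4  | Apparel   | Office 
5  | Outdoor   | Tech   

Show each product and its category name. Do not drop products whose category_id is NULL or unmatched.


LEFT JOIN keeps every row from products (the left table); where category_id has no match in categories, the category columns become NULL. Walk through each product:
  - product 1 (Headphones): category_id=5 -> matches Outdoor
  - product 2 (Printer): category_id=4 -> matches Apparel
  - product 3 (Cable): category_id=NULL, no match -> kept with NULL
  - product 4 (Phone): category_id=2 -> matches Supplies
  - product 5 (Webcam): category_id=4 -> matches Apparel
All 5 rows appear; 1 has NULL category.

SQL:
SELECT a.name, b.name AS category
FROM products a
LEFT JOIN categories b ON a.category_id = b.id

Result:
name       | category
-----------+---------
Headphones | Outdoor 
Printer    | Apparel 
Cable      | NULL    
Phone      | Supplies
Webcam     | Apparel 


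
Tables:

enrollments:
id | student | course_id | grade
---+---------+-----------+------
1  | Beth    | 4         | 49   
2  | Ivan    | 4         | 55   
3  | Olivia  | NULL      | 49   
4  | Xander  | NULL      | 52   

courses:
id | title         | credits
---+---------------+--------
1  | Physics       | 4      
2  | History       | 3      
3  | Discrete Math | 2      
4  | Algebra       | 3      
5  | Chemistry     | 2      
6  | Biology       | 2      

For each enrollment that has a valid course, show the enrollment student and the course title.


INNER JOIN keeps only enrollments rows whose course_id matches an id in courses. Walk through each enrollment:
  - enrollment 1 (Beth): course_id=4 -> matches Algebra
  - enrollment 2 (Ivan): course_id=4 -> matches Algebra
  - enrollment 3 (Olivia): course_id=NULL, no match -> dropped
  - enrollment 4 (Xander): course_id=NULL, no match -> dropped
So 2 of 4 rows are dropped.

SQL:
SELECT a.student, b.title AS course
FROM enrollments a
INNER JOIN courses b ON a.course_id = b.id

Result:
student | course 
--------+--------
Beth    | Algebra
Ivan    | Algebra


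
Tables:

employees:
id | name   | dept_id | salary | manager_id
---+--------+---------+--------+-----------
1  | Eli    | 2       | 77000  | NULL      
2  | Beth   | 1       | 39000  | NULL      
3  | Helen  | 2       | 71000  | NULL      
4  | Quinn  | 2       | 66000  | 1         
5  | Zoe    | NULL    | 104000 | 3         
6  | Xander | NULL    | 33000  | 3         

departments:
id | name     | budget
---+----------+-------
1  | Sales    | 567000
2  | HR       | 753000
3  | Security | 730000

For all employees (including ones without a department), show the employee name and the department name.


LEFT JOIN keeps every row from employees (the left table); where dept_id has no match in departments, the department columns become NULL. Walk through each employee:
  - employee 1 (Eli): dept_id=2 -> matches HR
  - employee 2 (Beth): dept_id=1 -> matches Sales
  - employee 3 (Helen): dept_id=2 -> matches HR
  - employee 4 (Quinn): dept_id=2 -> matches HR
  - employee 5 (Zoe): dept_id=NULL, no match -> kept with NULL
  - employee 6 (Xander): dept_id=NULL, no match -> kept with NULL
All 6 rows appear; 2 have NULL department.

SQL:
SELECT a.name, b.name AS department
FROM employees a
LEFT JOIN departments b ON a.dept_id = b.id

Result:
name   | department
-------+-----------
Eli    | HR        
Beth   | Sales     
Helen  | HR        
Quinn  | HR        
Zoe    | NULL      
Xander | NULL      


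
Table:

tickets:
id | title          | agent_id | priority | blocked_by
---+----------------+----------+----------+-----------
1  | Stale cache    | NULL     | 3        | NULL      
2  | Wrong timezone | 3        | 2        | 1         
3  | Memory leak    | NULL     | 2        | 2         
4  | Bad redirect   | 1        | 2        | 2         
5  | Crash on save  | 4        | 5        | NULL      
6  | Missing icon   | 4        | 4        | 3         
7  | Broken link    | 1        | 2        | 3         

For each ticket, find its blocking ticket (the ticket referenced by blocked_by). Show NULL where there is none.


This is a self-join: tickets is joined to a second copy of itself, matching each row's blocked_by to another row's id. Use LEFT JOIN so rows with blocked_by=NULL are kept.
  - ticket 1 (Stale cache): blocked_by=NULL -> NULL
  - ticket 2 (Wrong timezone): blocked_by=1 -> Stale cache
  - ticket 3 (Memory leak): blocked_by=2 -> Wrong timezone
  - ticket 4 (Bad redirect): blocked_by=2 -> Wrong timezone
  - ticket 5 (Crash on save): blocked_by=NULL -> NULL
  - ticket 6 (Missing icon): blocked_by=3 -> Memory leak
  - ticket 7 (Broken link): blocked_by=3 -> Memory leak

SQL:
SELECT a.title AS item, b.title AS blocked_by
FROM tickets a
LEFT JOIN tickets b ON a.blocked_by = b.id

Result:
item           | blocked_by    
---------------+---------------
Stale cache    | NULL          
Wrong timezone | Stale cache   
Memory leak    | Wrong timezone
Bad redirect   | Wrong timezone
Crash on save  | NULL          
Missing icon   | Memory leak   
Broken link    | Memory leak   


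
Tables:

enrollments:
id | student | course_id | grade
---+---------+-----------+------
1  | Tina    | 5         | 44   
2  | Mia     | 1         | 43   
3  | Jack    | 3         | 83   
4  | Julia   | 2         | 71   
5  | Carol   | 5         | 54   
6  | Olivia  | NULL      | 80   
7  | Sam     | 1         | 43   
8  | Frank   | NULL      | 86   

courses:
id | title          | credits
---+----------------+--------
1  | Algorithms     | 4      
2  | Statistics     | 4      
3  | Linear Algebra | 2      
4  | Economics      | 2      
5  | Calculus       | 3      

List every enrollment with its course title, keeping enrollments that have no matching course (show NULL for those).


LEFT JOIN keeps every row from enrollments (the left table); where course_id has no match in courses, the course columns become NULL. Walk through each enrollment:
  - enrollment 1 (Tina): course_id=5 -> matches Calculus
  - enrollment 2 (Mia): course_id=1 -> matches Algorithms
  - enrollment 3 (Jack): course_id=3 -> matches Linear Algebra
  - enrollment 4 (Julia): course_id=2 -> matches Statistics
  - enrollment 5 (Carol): course_id=5 -> matches Calculus
  - enrollment 6 (Olivia): course_id=NULL, no match -> kept with NULL
  - enrollment 7 (Sam): course_id=1 -> matches Algorithms
  - enrollment 8 (Frank): course_id=NULL, no match -> kept with NULL
All 8 rows appear; 2 have NULL course.

SQL:
SELECT a.student, b.title AS course
FROM enrollments a
LEFT JOIN courses b ON a.course_id = b.id

Result:
student | course        
--------+---------------
Tina    | Calculus      
Mia     | Algorithms    
Jack    | Linear Algebra
Julia   | Statistics    
Carol   | Calculus      
Olivia  | NULL          
Sam     | Algorithms    
Frank   | NULL          


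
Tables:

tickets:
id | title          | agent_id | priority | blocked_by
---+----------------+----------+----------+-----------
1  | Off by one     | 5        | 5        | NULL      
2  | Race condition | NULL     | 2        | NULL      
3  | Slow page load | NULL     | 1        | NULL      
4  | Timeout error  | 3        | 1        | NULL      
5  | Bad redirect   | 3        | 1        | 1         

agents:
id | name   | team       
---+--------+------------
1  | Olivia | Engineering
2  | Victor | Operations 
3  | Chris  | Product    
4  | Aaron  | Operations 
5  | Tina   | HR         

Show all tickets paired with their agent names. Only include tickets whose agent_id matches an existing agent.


INNER JOIN keeps only tickets rows whose agent_id matches an id in agents. Walk through each ticket:
  - ticket 1 (Off by one): agent_id=5 -> matches Tina
  - ticket 2 (Race condition): agent_id=NULL, no match -> dropped
  - ticket 3 (Slow page load): agent_id=NULL, no match -> dropped
  - ticket 4 (Timeout error): agent_id=3 -> matches Chris
  - ticket 5 (Bad redirect): agent_id=3 -> matches Chris
So 2 of 5 rows are dropped.

SQL:
SELECT a.title, b.name AS agent
FROM tickets a
INNER JOIN agents b ON a.agent_id = b.id

Result:
title         | agent
--------------+------
Off by one    | Tina 
Timeout error | Chris
Bad redirect  | Chris


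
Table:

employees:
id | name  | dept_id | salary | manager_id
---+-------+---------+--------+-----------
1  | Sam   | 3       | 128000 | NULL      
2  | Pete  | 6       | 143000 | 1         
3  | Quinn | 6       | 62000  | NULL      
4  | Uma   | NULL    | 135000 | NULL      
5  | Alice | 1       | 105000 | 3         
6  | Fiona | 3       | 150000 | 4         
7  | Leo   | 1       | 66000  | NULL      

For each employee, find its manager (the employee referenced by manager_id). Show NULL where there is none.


This is a self-join: employees is joined to a second copy of itself, matching each row's manager_id to another row's id. Use LEFT JOIN so rows with manager_id=NULL are kept.
  - employee 1 (Sam): manager_id=NULL -> NULL
  - employee 2 (Pete): manager_id=1 -> Sam
  - employee 3 (Quinn): manager_id=NULL -> NULL
  - employee 4 (Uma): manager_id=NULL -> NULL
  - employee 5 (Alice): manager_id=3 -> Quinn
  - employee 6 (Fiona): manager_id=4 -> Uma
  - employee 7 (Leo): manager_id=NULL -> NULL

SQL:
SELECT a.name AS item, b.name AS manager
FROM employees a
LEFT JOIN employees b ON a.manager_id = b.id

Result:
item  | manager
------+--------
Sam   | NULL   
Pete  | Sam    
Quinn | NULL   
Uma   | NULL   
Alice | Quinn  
Fiona | Uma    
Leo   | NULL   


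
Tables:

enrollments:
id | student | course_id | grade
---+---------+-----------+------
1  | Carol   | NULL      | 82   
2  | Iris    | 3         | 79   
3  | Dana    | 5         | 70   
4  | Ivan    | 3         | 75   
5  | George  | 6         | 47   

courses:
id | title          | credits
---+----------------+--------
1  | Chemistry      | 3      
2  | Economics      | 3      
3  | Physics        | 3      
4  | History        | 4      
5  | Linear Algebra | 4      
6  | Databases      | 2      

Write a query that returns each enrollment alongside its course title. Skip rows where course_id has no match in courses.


INNER JOIN keeps only enrollments rows whose course_id matches an id in courses. Walk through each enrollment:
  - enrollment 1 (Carol): course_id=NULL, no match -> dropped
  - enrollment 2 (Iris): course_id=3 -> matches Physics
  - enrollment 3 (Dana): course_id=5 -> matches Linear Algebra
  - enrollment 4 (Ivan): course_id=3 -> matches Physics
  - enrollment 5 (George): course_id=6 -> matches Databases
So 1 of 5 rows is dropped.

SQL:
SELECT a.student, b.title AS course
FROM enrollments a
INNER JOIN courses b ON a.course_id = b.id

Result:
student | course        
--------+---------------
Iris    | Physics       
Dana    | Linear Algebra
Ivan    | Physics       
George  | Databases     


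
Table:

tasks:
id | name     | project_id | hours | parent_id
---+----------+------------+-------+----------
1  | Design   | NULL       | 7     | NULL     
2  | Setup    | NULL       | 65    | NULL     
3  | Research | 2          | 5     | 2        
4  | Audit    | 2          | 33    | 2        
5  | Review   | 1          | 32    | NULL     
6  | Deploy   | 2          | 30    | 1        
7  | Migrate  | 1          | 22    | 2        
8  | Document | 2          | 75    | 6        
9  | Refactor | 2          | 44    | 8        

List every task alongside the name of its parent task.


This is a self-join: tasks is joined to a second copy of itself, matching each row's parent_id to another row's id. Use LEFT JOIN so rows with parent_id=NULL are kept.
  - task 1 (Design): parent_id=NULL -> NULL
  - task 2 (Setup): parent_id=NULL -> NULL
  - task 3 (Research): parent_id=2 -> Setup
  - task 4 (Audit): parent_id=2 -> Setup
  - task 5 (Review): parent_id=NULL -> NULL
  - task 6 (Deploy): parent_id=1 -> Design
  - task 7 (Migrate): parent_id=2 -> Setup
  - task 8 (Document): parent_id=6 -> Deploy
  - task 9 (Refactor): parent_id=8 -> Document

SQL:
SELECT a.name AS item, b.name AS parent
FROM tasks a
LEFT JOIN tasks b ON a.parent_id = b.id

Result:
item     | parent  
---------+---------
Design   | NULL    
Setup    | NULL    
Research | Setup   
Audit    | Setup   
Review   | NULL    
Deploy   | Design  
Migrate  | Setup   
Document | Deploy  
Refactor | Document


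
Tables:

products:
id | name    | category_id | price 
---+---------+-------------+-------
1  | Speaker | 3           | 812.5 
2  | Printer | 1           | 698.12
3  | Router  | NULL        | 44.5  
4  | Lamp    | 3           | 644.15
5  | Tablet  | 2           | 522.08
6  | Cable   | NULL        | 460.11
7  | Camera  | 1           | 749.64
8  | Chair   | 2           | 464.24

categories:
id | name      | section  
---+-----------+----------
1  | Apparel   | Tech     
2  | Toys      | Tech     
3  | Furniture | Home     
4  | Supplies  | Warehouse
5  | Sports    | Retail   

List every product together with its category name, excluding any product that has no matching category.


INNER JOIN keeps only products rows whose category_id matches an id in categories. Walk through each product:
  - product 1 (Speaker): category_id=3 -> matches Furniture
  - product 2 (Printer): category_id=1 -> matches Apparel
  - product 3 (Router): category_id=NULL, no match -> dropped
  - product 4 (Lamp): category_id=3 -> matches Furniture
  - product 5 (Tablet): category_id=2 -> matches Toys
  - product 6 (Cable): category_id=NULL, no match -> dropped
  - product 7 (Camera): category_id=1 -> matches Apparel
  - product 8 (Chair): category_id=2 -> matches Toys
So 2 of 8 rows are dropped.

SQL:
SELECT a.name, b.name AS category
FROM products a
INNER JOIN categories b ON a.category_id = b.id

Result:
name    | category 
--------+----------
Speaker | Furniture
Printer | Apparel  
Lamp    | Furniture
Tablet  | Toys     
Camera  | Apparel  
Chair   | Toys     


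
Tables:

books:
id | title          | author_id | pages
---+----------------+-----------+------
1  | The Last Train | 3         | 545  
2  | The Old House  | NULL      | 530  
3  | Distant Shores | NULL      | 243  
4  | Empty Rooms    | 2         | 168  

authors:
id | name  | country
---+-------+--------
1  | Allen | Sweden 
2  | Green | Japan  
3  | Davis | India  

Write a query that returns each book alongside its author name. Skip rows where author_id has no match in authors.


INNER JOIN keeps only books rows whose author_id matches an id in authors. Walk through each book:
  - book 1 (The Last Train): author_id=3 -> matches Davis
  - book 2 (The Old House): author_id=NULL, no match -> dropped
  - book 3 (Distant Shores): author_id=NULL, no match -> dropped
  - book 4 (Empty Rooms): author_id=2 -> matches Green
So 2 of 4 rows are dropped.

SQL:
SELECT a.title, b.name AS author
FROM books a
INNER JOIN authors b ON a.author_id = b.id

Result:
title          | author
---------------+-------
The Last Train | Davis 
Empty Rooms    | Green 


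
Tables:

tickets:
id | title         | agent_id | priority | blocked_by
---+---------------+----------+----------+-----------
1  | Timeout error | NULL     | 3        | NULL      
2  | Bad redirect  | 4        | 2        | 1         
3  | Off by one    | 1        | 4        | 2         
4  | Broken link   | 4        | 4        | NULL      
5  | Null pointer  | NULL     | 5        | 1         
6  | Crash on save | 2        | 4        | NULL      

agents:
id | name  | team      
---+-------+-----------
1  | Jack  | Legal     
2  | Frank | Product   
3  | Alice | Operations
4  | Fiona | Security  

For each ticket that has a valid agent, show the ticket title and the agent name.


INNER JOIN keeps only tickets rows whose agent_id matches an id in agents. Walk through each ticket:
  - ticket 1 (Timeout error): agent_id=NULL, no match -> dropped
  - ticket 2 (Bad redirect): agent_id=4 -> matches Fiona
  - ticket 3 (Off by one): agent_id=1 -> matches Jack
  - ticket 4 (Broken link): agent_id=4 -> matches Fiona
  - ticket 5 (Null pointer): agent_id=NULL, no match -> dropped
  - ticket 6 (Crash on save): agent_id=2 -> matches Frank
So 2 of 6 rows are dropped.

SQL:
SELECT a.title, b.name AS agent
FROM tickets a
INNER JOIN agents b ON a.agent_id = b.id

Result:
title         | agent
--------------+------
Bad redirect  | Fiona
Off by one    | Jack 
Broken link   | Fiona
Crash on save | Frank


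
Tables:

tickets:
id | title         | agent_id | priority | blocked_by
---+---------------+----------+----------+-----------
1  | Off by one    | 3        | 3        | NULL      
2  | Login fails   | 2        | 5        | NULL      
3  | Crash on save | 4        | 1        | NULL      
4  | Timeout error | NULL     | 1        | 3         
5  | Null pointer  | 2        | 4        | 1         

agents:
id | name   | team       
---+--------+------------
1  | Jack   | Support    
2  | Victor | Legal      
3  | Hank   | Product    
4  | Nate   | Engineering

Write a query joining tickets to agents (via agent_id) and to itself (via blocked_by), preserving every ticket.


Two LEFT JOINs from the same base table tickets: one to agents via agent_id, one to tickets itself via blocked_by. Both are LEFT so every ticket is preserved.
Match against agents:
  - ticket 1 (Off by one): agent_id=3 -> matches Hank
  - ticket 2 (Login fails): agent_id=2 -> matches Victor
  - ticket 3 (Crash on save): agent_id=4 -> matches Nate
  - ticket 4 (Timeout error): agent_id=NULL, no match -> kept with NULL
  - ticket 5 (Null pointer): agent_id=2 -> matches Victor
Match against tickets (self):
  - ticket 1 (Off by one): blocked_by=NULL -> NULL
  - ticket 2 (Login fails): blocked_by=NULL -> NULL
  - ticket 3 (Crash on save): blocked_by=NULL -> NULL
  - ticket 4 (Timeout error): blocked_by=3 -> Crash on save
  - ticket 5 (Null pointer): blocked_by=1 -> Off by one

SQL:
SELECT a.title, b.name AS agent, c.title AS blocked_by
FROM tickets a
LEFT JOIN agents b ON a.agent_id = b.id
LEFT JOIN tickets c ON a.blocked_by = c.id

Result:
title         | agent  | blocked_by   
--------------+--------+--------------
Off by one    | Hank   | NULL         
Login fails   | Victor | NULL         
Crash on save | Nate   | NULL         
Timeout error | NULL   | Crash on save
Null pointer  | Victor | Off by one   


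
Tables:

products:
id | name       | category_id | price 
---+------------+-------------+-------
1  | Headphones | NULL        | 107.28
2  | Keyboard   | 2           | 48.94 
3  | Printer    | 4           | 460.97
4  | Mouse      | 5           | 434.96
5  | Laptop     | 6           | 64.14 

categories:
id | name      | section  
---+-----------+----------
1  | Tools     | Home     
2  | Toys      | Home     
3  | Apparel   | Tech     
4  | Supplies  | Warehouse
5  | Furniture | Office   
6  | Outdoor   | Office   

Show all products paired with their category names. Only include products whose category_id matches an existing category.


INNER JOIN keeps only products rows whose category_id matches an id in categories. Walk through each product:
  - product 1 (Headphones): category_id=NULL, no match -> dropped
  - product 2 (Keyboard): category_id=2 -> matches Toys
  - product 3 (Printer): category_id=4 -> matches Supplies
  - product 4 (Mouse): category_id=5 -> matches Furniture
  - product 5 (Laptop): category_id=6 -> matches Outdoor
So 1 of 5 rows is dropped.

SQL:
SELECT a.name, b.name AS category
FROM products a
INNER JOIN categories b ON a.category_id = b.id

Result:
name     | category 
---------+----------
Keyboard | Toys     
Printer  | Supplies 
Mouse    | Furniture
Laptop   | Outdoor  


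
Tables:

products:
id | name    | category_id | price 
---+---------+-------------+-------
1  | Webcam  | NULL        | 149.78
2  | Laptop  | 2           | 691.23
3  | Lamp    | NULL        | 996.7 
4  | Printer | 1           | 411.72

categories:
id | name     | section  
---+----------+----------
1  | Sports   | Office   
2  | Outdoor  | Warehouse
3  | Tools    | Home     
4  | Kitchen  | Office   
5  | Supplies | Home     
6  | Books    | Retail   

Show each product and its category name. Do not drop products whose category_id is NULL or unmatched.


LEFT JOIN keeps every row from products (the left table); where category_id has no match in categories, the category columns become NULL. Walk through each product:
  - product 1 (Webcam): category_id=NULL, no match -> kept with NULL
  - product 2 (Laptop): category_id=2 -> matches Outdoor
  - product 3 (Lamp): category_id=NULL, no match -> kept with NULL
  - product 4 (Printer): category_id=1 -> matches Sports
All 4 rows appear; 2 have NULL category.

SQL:
SELECT a.name, b.name AS category
FROM products a
LEFT JOIN categories b ON a.category_id = b.id

Result:
name    | category
--------+---------
Webcam  | NULL    
Laptop  | Outdoor 
Lamp    | NULL    
Printer | Sports  


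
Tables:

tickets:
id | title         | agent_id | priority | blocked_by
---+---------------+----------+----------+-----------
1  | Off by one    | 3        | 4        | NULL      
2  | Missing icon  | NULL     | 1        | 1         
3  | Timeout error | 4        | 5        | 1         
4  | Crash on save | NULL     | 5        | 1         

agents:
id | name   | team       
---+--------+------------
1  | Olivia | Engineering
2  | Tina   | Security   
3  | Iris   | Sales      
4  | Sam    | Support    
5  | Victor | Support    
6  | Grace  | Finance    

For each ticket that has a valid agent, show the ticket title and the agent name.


INNER JOIN keeps only tickets rows whose agent_id matches an id in agents. Walk through each ticket:
  - ticket 1 (Off by one): agent_id=3 -> matches Iris
  - ticket 2 (Missing icon): agent_id=NULL, no match -> dropped
  - ticket 3 (Timeout error): agent_id=4 -> matches Sam
  - ticket 4 (Crash on save): agent_id=NULL, no match -> dropped
So 2 of 4 rows are dropped.

SQL:
SELECT a.title, b.name AS agent
FROM tickets a
INNER JOIN agents b ON a.agent_id = b.id

Result:
title         | agent
--------------+------
Off by one    | Iris 
Timeout error | Sam  


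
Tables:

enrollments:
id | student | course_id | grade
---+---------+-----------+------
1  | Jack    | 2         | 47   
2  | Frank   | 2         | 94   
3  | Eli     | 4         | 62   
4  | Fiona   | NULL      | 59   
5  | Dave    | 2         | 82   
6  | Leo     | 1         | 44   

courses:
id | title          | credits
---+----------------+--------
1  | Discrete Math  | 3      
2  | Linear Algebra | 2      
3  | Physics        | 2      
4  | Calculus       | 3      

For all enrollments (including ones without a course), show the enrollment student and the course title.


LEFT JOIN keeps every row from enrollments (the left table); where course_id has no match in courses, the course columns become NULL. Walk through each enrollment:
  - enrollment 1 (Jack): course_id=2 -> matches Linear Algebra
  - enrollment 2 (Frank): course_id=2 -> matches Linear Algebra
  - enrollment 3 (Eli): course_id=4 -> matches Calculus
  - enrollment 4 (Fiona): course_id=NULL, no match -> kept with NULL
  - enrollment 5 (Dave): course_id=2 -> matches Linear Algebra
  - enrollment 6 (Leo): course_id=1 -> matches Discrete Math
All 6 rows appear; 1 has NULL course.

SQL:
SELECT a.student, b.title AS course
FROM enrollments a
LEFT JOIN courses b ON a.course_id = b.id

Result:
student | course        
--------+---------------
Jack    | Linear Algebra
Frank   | Linear Algebra
Eli     | Calculus      
Fiona   | NULL          
Dave    | Linear Algebra
Leo     | Discrete Math 


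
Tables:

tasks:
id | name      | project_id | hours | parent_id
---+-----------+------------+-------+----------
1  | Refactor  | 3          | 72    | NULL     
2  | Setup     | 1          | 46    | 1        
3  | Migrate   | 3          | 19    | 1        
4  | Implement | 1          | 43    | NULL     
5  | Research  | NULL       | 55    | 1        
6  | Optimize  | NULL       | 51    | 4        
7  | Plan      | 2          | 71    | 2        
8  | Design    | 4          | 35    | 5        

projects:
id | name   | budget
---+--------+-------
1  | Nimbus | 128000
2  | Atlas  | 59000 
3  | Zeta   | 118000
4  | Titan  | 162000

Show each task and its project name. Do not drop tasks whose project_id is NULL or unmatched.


LEFT JOIN keeps every row from tasks (the left table); where project_id has no match in projects, the project columns become NULL. Walk through each task:
  - task 1 (Refactor): project_id=3 -> matches Zeta
  - task 2 (Setup): project_id=1 -> matches Nimbus
  - task 3 (Migrate): project_id=3 -> matches Zeta
  - task 4 (Implement): project_id=1 -> matches Nimbus
  - task 5 (Research): project_id=NULL, no match -> kept with NULL
  - task 6 (Optimize): project_id=NULL, no match -> kept with NULL
  - task 7 (Plan): project_id=2 -> matches Atlas
  - task 8 (Design): project_id=4 -> matches Titan
All 8 rows appear; 2 have NULL project.

SQL:
SELECT a.name, b.name AS project
FROM tasks a
LEFT JOIN projects b ON a.project_id = b.id

Result:
name      | project
----------+--------
Refactor  | Zeta   
Setup     | Nimbus 
Migrate   | Zeta   
Implement | Nimbus 
Research  | NULL   
Optimize  | NULL   
Plan      | Atlas  
Design    | Titan  


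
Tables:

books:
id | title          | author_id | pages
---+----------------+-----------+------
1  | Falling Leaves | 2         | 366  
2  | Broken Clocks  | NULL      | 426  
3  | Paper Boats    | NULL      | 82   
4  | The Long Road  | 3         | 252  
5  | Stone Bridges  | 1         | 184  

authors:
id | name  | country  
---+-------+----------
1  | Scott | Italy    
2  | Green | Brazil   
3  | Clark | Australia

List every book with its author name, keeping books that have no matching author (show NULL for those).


LEFT JOIN keeps every row from books (the left table); where author_id has no match in authors, the author columns become NULL. Walk through each book:
  - book 1 (Falling Leaves): author_id=2 -> matches Green
  - book 2 (Broken Clocks): author_id=NULL, no match -> kept with NULL
  - book 3 (Paper Boats): author_id=NULL, no match -> kept with NULL
  - book 4 (The Long Road): author_id=3 -> matches Clark
  - book 5 (Stone Bridges): author_id=1 -> matches Scott
All 5 rows appear; 2 have NULL author.

SQL:
SELECT a.title, b.name AS author
FROM books a
LEFT JOIN authors b ON a.author_id = b.id

Result:
title          | author
---------------+-------
Falling Leaves | Green 
Broken Clocks  | NULL  
Paper Boats    | NULL  
The Long Road  | Clark 
Stone Bridges  | Scott 


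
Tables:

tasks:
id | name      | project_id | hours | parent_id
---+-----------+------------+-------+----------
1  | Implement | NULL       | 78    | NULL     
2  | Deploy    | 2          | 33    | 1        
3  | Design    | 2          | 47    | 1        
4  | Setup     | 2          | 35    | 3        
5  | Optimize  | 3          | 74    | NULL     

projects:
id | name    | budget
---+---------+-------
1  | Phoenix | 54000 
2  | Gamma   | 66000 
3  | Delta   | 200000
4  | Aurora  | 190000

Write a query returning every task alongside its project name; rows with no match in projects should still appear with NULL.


LEFT JOIN keeps every row from tasks (the left table); where project_id has no match in projects, the project columns become NULL. Walk through each task:
  - task 1 (Implement): project_id=NULL, no match -> kept with NULL
  - task 2 (Deploy): project_id=2 -> matches Gamma
  - task 3 (Design): project_id=2 -> matches Gamma
  - task 4 (Setup): project_id=2 -> matches Gamma
  - task 5 (Optimize): project_id=3 -> matches Delta
All 5 rows appear; 1 has NULL project.

SQL:
SELECT a.name, b.name AS project
FROM tasks a
LEFT JOIN projects b ON a.project_id = b.id

Result:
name      | project
----------+--------
Implement | NULL   
Deploy    | Gamma  
Design    | Gamma  
Setup     | Gamma  
Optimize  | Delta  


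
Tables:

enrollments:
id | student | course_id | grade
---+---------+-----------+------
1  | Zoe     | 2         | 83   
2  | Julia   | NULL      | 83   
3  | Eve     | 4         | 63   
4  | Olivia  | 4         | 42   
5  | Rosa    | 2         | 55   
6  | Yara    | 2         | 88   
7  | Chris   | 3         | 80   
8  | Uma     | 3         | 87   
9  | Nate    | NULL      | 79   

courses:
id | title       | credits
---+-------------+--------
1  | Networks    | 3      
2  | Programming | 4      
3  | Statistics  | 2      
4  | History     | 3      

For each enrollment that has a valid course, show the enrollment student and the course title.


INNER JOIN keeps only enrollments rows whose course_id matches an id in courses. Walk through each enrollment:
  - enrollment 1 (Zoe): course_id=2 -> matches Programming
  - enrollment 2 (Julia): course_id=NULL, no match -> dropped
  - enrollment 3 (Eve): course_id=4 -> matches History
  - enrollment 4 (Olivia): course_id=4 -> matches History
  - enrollment 5 (Rosa): course_id=2 -> matches Programming
  - enrollment 6 (Yara): course_id=2 -> matches Programming
  - enrollment 7 (Chris): course_id=3 -> matches Statistics
  - enrollment 8 (Uma): course_id=3 -> matches Statistics
  - enrollment 9 (Nate): course_id=NULL, no match -> dropped
So 2 of 9 rows are dropped.

SQL:
SELECT a.student, b.title AS course
FROM enrollments a
INNER JOIN courses b ON a.course_id = b.id

Result:
student | course     
--------+------------
Zoe     | Programming
Eve     | History    
Olivia  | History    
Rosa    | Programming
Yara    | Programming
Chris   | Statistics 
Uma     | Statistics 


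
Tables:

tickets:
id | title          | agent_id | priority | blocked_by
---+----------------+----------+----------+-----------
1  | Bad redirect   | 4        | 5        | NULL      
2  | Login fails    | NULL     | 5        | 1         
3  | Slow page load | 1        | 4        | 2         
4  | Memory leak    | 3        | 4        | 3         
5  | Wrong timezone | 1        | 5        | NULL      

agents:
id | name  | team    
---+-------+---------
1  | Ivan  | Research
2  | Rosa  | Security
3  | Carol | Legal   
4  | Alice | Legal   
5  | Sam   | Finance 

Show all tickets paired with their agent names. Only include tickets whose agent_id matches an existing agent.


INNER JOIN keeps only tickets rows whose agent_id matches an id in agents. Walk through each ticket:
  - ticket 1 (Bad redirect): agent_id=4 -> matches Alice
  - ticket 2 (Login fails): agent_id=NULL, no match -> dropped
  - ticket 3 (Slow page load): agent_id=1 -> matches Ivan
  - ticket 4 (Memory leak): agent_id=3 -> matches Carol
  - ticket 5 (Wrong timezone): agent_id=1 -> matches Ivan
So 1 of 5 rows is dropped.

SQL:
SELECT a.title, b.name AS agent
FROM tickets a
INNER JOIN agents b ON a.agent_id = b.id

Result:
title          | agent
---------------+------
Bad redirect   | Alice
Slow page load | Ivan 
Memory leak    | Carol
Wrong timezone | Ivan 


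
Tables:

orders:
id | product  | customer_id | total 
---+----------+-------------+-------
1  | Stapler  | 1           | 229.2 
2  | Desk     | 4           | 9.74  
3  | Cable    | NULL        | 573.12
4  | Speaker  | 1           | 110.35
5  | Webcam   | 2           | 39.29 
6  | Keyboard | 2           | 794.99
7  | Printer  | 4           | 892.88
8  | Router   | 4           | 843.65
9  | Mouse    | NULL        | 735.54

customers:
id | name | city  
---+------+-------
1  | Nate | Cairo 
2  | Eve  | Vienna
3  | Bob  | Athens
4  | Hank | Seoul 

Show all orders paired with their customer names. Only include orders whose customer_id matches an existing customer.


INNER JOIN keeps only orders rows whose customer_id matches an id in customers. Walk through each order:
  - order 1 (Stapler): customer_id=1 -> matches Nate
  - order 2 (Desk): customer_id=4 -> matches Hank
  - order 3 (Cable): customer_id=NULL, no match -> dropped
  - order 4 (Speaker): customer_id=1 -> matches Nate
  - order 5 (Webcam): customer_id=2 -> matches Eve
  - order 6 (Keyboard): customer_id=2 -> matches Eve
  - order 7 (Printer): customer_id=4 -> matches Hank
  - order 8 (Router): customer_id=4 -> matches Hank
  - order 9 (Mouse): customer_id=NULL, no match -> dropped
So 2 of 9 rows are dropped.

SQL:
SELECT a.product, b.name AS customer
FROM orders a
INNER JOIN customers b ON a.customer_id = b.id

Result:
product  | customer
---------+---------
Stapler  | Nate    
Desk     | Hank    
Speaker  | Nate    
Webcam   | Eve     
Keyboard | Eve     
Printer  | Hank    
Router   | Hank    


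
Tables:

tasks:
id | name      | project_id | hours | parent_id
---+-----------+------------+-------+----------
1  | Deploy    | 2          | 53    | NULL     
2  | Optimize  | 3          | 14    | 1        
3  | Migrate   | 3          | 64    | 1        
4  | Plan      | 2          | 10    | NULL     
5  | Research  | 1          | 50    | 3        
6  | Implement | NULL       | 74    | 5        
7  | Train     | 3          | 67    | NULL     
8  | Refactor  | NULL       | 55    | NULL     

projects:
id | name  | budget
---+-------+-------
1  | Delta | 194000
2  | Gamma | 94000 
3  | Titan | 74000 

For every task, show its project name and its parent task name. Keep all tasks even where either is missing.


Two LEFT JOINs from the same base table tasks: one to projects via project_id, one to tasks itself via parent_id. Both are LEFT so every task is preserved.
Match against projects:
  - task 1 (Deploy): project_id=2 -> matches Gamma
  - task 2 (Optimize): project_id=3 -> matches Titan
  - task 3 (Migrate): project_id=3 -> matches Titan
  - task 4 (Plan): project_id=2 -> matches Gamma
  - task 5 (Research): project_id=1 -> matches Delta
  - task 6 (Implement): project_id=NULL, no match -> kept with NULL
  - task 7 (Train): project_id=3 -> matches Titan
  - task 8 (Refactor): project_id=NULL, no match -> kept with NULL
Match against tasks (self):
  - task 1 (Deploy): parent_id=NULL -> NULL
  - task 2 (Optimize): parent_id=1 -> Deploy
  - task 3 (Migrate): parent_id=1 -> Deploy
  - task 4 (Plan): parent_id=NULL -> NULL
  - task 5 (Research): parent_id=3 -> Migrate
  - task 6 (Implement): parent_id=5 -> Research
  - task 7 (Train): parent_id=NULL -> NULL
  - task 8 (Refactor): parent_id=NULL -> NULL

SQL:
SELECT a.name, b.name AS project, c.name AS parent
FROM tasks a
LEFT JOIN projects b ON a.project_id = b.id
LEFT JOIN tasks c ON a.parent_id = c.id

Result:
name      | project | parent  
----------+---------+---------
Deploy    | Gamma   | NULL    
Optimize  | Titan   | Deploy  
Migrate   | Titan   | Deploy  
Plan      | Gamma   | NULL    
Research  | Delta   | Migrate 
Implement | NULL    | Research
Train     | Titan   | NULL    
Refactor  | NULL    | NULL    


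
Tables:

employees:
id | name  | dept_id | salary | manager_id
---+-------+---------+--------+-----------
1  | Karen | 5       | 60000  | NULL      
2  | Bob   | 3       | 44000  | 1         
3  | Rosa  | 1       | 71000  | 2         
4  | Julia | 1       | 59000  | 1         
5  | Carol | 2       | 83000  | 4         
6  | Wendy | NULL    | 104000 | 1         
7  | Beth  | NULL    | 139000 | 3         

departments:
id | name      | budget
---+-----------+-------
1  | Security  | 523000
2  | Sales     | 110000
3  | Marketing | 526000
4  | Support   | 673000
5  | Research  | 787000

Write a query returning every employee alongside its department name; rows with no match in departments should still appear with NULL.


LEFT JOIN keeps every row from employees (the left table); where dept_id has no match in departments, the department columns become NULL. Walk through each employee:
  - employee 1 (Karen): dept_id=5 -> matches Research
  - employee 2 (Bob): dept_id=3 -> matches Marketing
  - employee 3 (Rosa): dept_id=1 -> matches Security
  - employee 4 (Julia): dept_id=1 -> matches Security
  - employee 5 (Carol): dept_id=2 -> matches Sales
  - employee 6 (Wendy): dept_id=NULL, no match -> kept with NULL
  - employee 7 (Beth): dept_id=NULL, no match -> kept with NULL
All 7 rows appear; 2 have NULL department.

SQL:
SELECT a.name, b.name AS department
FROM employees a
LEFT JOIN departments b ON a.dept_id = b.id

Result:
name  | department
------+-----------
Karen | Research  
Bob   | Marketing 
Rosa  | Security  
Julia | Security  
Carol | Sales     
Wendy | NULL      
Beth  | NULL      


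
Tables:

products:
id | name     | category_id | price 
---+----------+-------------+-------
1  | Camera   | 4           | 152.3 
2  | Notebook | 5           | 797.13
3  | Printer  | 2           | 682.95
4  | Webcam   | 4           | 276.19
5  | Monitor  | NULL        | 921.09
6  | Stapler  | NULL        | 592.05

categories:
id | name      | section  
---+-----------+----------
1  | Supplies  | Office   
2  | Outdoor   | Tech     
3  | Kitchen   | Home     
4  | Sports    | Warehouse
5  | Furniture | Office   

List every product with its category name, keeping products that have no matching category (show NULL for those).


LEFT JOIN keeps every row from products (the left table); where category_id has no match in categories, the category columns become NULL. Walk through each product:
  - product 1 (Camera): category_id=4 -> matches Sports
  - product 2 (Notebook): category_id=5 -> matches Furniture
  - product 3 (Printer): category_id=2 -> matches Outdoor
  - product 4 (Webcam): category_id=4 -> matches Sports
  - product 5 (Monitor): category_id=NULL, no match -> kept with NULL
  - product 6 (Stapler): category_id=NULL, no match -> kept with NULL
All 6 rows appear; 2 have NULL category.

SQL:
SELECT a.name, b.name AS category
FROM products a
LEFT JOIN categories b ON a.category_id = b.id

Result:
name     | category 
---------+----------
Camera   | Sports   
Notebook | Furniture
Printer  | Outdoor  
Webcam   | Sports   
Monitor  | NULL     
Stapler  | NULL     
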